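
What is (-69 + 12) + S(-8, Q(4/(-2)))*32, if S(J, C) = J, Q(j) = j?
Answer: -313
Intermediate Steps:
(-69 + 12) + S(-8, Q(4/(-2)))*32 = (-69 + 12) - 8*32 = -57 - 256 = -313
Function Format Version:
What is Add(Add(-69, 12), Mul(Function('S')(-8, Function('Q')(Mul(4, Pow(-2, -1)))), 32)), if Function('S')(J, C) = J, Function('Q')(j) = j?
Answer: -313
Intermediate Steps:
Add(Add(-69, 12), Mul(Function('S')(-8, Function('Q')(Mul(4, Pow(-2, -1)))), 32)) = Add(Add(-69, 12), Mul(-8, 32)) = Add(-57, -256) = -313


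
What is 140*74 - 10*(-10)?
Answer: 10460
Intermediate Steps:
140*74 - 10*(-10) = 10360 + 100 = 10460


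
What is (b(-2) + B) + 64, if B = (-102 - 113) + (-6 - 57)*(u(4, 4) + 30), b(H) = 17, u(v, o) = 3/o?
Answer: -8285/4 ≈ -2071.3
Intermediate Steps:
B = -8609/4 (B = (-102 - 113) + (-6 - 57)*(3/4 + 30) = -215 - 63*(3*(¼) + 30) = -215 - 63*(¾ + 30) = -215 - 63*123/4 = -215 - 7749/4 = -8609/4 ≈ -2152.3)
(b(-2) + B) + 64 = (17 - 8609/4) + 64 = -8541/4 + 64 = -8285/4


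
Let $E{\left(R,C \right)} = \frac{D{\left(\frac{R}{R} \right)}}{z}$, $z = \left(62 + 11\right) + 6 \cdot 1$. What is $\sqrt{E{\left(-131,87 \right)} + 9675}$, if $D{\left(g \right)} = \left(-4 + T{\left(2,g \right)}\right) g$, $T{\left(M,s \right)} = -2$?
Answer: $\frac{\sqrt{60381201}}{79} \approx 98.361$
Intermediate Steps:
$D{\left(g \right)} = - 6 g$ ($D{\left(g \right)} = \left(-4 - 2\right) g = - 6 g$)
$z = 79$ ($z = 73 + 6 = 79$)
$E{\left(R,C \right)} = - \frac{6}{79}$ ($E{\left(R,C \right)} = \frac{\left(-6\right) \frac{R}{R}}{79} = \left(-6\right) 1 \cdot \frac{1}{79} = \left(-6\right) \frac{1}{79} = - \frac{6}{79}$)
$\sqrt{E{\left(-131,87 \right)} + 9675} = \sqrt{- \frac{6}{79} + 9675} = \sqrt{\frac{764319}{79}} = \frac{\sqrt{60381201}}{79}$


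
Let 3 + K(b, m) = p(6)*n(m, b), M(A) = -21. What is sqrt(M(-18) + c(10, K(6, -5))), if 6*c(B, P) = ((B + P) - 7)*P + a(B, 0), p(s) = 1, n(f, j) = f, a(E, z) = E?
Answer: I*sqrt(114)/3 ≈ 3.559*I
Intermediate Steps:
K(b, m) = -3 + m (K(b, m) = -3 + 1*m = -3 + m)
c(B, P) = B/6 + P*(-7 + B + P)/6 (c(B, P) = (((B + P) - 7)*P + B)/6 = ((-7 + B + P)*P + B)/6 = (P*(-7 + B + P) + B)/6 = (B + P*(-7 + B + P))/6 = B/6 + P*(-7 + B + P)/6)
sqrt(M(-18) + c(10, K(6, -5))) = sqrt(-21 + (-7*(-3 - 5)/6 + (1/6)*10 + (-3 - 5)**2/6 + (1/6)*10*(-3 - 5))) = sqrt(-21 + (-7/6*(-8) + 5/3 + (1/6)*(-8)**2 + (1/6)*10*(-8))) = sqrt(-21 + (28/3 + 5/3 + (1/6)*64 - 40/3)) = sqrt(-21 + (28/3 + 5/3 + 32/3 - 40/3)) = sqrt(-21 + 25/3) = sqrt(-38/3) = I*sqrt(114)/3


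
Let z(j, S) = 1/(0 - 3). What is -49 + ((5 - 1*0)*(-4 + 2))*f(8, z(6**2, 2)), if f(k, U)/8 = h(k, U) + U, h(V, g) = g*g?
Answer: -281/9 ≈ -31.222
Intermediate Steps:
h(V, g) = g**2
z(j, S) = -1/3 (z(j, S) = 1/(-3) = -1/3)
f(k, U) = 8*U + 8*U**2 (f(k, U) = 8*(U**2 + U) = 8*(U + U**2) = 8*U + 8*U**2)
-49 + ((5 - 1*0)*(-4 + 2))*f(8, z(6**2, 2)) = -49 + ((5 - 1*0)*(-4 + 2))*(8*(-1/3)*(1 - 1/3)) = -49 + ((5 + 0)*(-2))*(8*(-1/3)*(2/3)) = -49 + (5*(-2))*(-16/9) = -49 - 10*(-16/9) = -49 + 160/9 = -281/9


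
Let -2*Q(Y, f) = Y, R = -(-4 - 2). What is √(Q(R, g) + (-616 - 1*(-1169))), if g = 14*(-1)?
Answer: 5*√22 ≈ 23.452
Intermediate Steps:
g = -14
R = 6 (R = -1*(-6) = 6)
Q(Y, f) = -Y/2
√(Q(R, g) + (-616 - 1*(-1169))) = √(-½*6 + (-616 - 1*(-1169))) = √(-3 + (-616 + 1169)) = √(-3 + 553) = √550 = 5*√22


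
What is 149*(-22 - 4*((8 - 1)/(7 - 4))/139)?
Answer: -1371098/417 ≈ -3288.0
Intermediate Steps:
149*(-22 - 4*((8 - 1)/(7 - 4))/139) = 149*(-22 - 4*(7/3)/139) = 149*(-22 - 28/(3*139)) = 149*(-22 - 1*28/417) = 149*(-22 - 28/417) = 149*(-9202/417) = -1371098/417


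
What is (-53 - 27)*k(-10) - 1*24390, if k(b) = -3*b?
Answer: -26790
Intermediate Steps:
(-53 - 27)*k(-10) - 1*24390 = (-53 - 27)*(-3*(-10)) - 1*24390 = -80*30 - 24390 = -2400 - 24390 = -26790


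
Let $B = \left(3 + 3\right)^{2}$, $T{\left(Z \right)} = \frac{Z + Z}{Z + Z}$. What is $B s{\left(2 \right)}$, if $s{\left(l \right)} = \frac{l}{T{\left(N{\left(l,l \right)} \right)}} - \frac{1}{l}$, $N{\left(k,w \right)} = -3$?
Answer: $54$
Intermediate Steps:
$T{\left(Z \right)} = 1$ ($T{\left(Z \right)} = \frac{2 Z}{2 Z} = 2 Z \frac{1}{2 Z} = 1$)
$B = 36$ ($B = 6^{2} = 36$)
$s{\left(l \right)} = l - \frac{1}{l}$ ($s{\left(l \right)} = \frac{l}{1} - \frac{1}{l} = l 1 - \frac{1}{l} = l - \frac{1}{l}$)
$B s{\left(2 \right)} = 36 \left(2 - \frac{1}{2}\right) = 36 \cdot \frac{3}{2} = 54$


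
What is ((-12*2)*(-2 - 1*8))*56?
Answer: 13440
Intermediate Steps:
((-12*2)*(-2 - 1*8))*56 = -24*(-2 - 8)*56 = -24*(-10)*56 = 240*56 = 13440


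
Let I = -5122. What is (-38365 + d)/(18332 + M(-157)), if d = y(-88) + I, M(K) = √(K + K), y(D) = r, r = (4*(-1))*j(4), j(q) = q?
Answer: -132916166/56010423 + 14501*I*√314/112020846 ≈ -2.3731 + 0.0022938*I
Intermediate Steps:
r = -16 (r = (4*(-1))*4 = -4*4 = -16)
y(D) = -16
M(K) = √2*√K (M(K) = √(2*K) = √2*√K)
d = -5138 (d = -16 - 5122 = -5138)
(-38365 + d)/(18332 + M(-157)) = (-38365 - 5138)/(18332 + √2*√(-157)) = -43503/(18332 + √2*(I*√157)) = -43503/(18332 + I*√314)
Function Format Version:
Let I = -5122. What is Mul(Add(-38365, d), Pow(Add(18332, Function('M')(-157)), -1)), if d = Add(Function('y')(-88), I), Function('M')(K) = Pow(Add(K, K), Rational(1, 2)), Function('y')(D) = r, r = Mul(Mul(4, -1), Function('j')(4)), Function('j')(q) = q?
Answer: Add(Rational(-132916166, 56010423), Mul(Rational(14501, 112020846), I, Pow(314, Rational(1, 2)))) ≈ Add(-2.3731, Mul(0.0022938, I))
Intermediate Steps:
r = -16 (r = Mul(Mul(4, -1), 4) = Mul(-4, 4) = -16)
Function('y')(D) = -16
Function('M')(K) = Mul(Pow(2, Rational(1, 2)), Pow(K, Rational(1, 2))) (Function('M')(K) = Pow(Mul(2, K), Rational(1, 2)) = Mul(Pow(2, Rational(1, 2)), Pow(K, Rational(1, 2))))
d = -5138 (d = Add(-16, -5122) = -5138)
Mul(Add(-38365, d), Pow(Add(18332, Function('M')(-157)), -1)) = Mul(Add(-38365, -5138), Pow(Add(18332, Mul(Pow(2, Rational(1, 2)), Pow(-157, Rational(1, 2)))), -1)) = Mul(-43503, Pow(Add(18332, Mul(Pow(2, Rational(1, 2)), Mul(I, Pow(157, Rational(1, 2))))), -1)) = Mul(-43503, Pow(Add(18332, Mul(I, Pow(314, Rational(1, 2)))), -1))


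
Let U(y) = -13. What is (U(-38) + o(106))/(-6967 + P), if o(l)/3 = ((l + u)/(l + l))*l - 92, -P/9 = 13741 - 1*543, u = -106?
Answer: 17/7397 ≈ 0.0022982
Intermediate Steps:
P = -118782 (P = -9*(13741 - 1*543) = -9*(13741 - 543) = -9*13198 = -118782)
o(l) = -435 + 3*l/2 (o(l) = 3*(((l - 106)/(l + l))*l - 92) = 3*(((-106 + l)/((2*l)))*l - 92) = 3*(((-106 + l)*(1/(2*l)))*l - 92) = 3*(((-106 + l)/(2*l))*l - 92) = 3*((-53 + l/2) - 92) = 3*(-145 + l/2) = -435 + 3*l/2)
(U(-38) + o(106))/(-6967 + P) = (-13 + (-435 + (3/2)*106))/(-6967 - 118782) = (-13 + (-435 + 159))/(-125749) = (-13 - 276)*(-1/125749) = -289*(-1/125749) = 17/7397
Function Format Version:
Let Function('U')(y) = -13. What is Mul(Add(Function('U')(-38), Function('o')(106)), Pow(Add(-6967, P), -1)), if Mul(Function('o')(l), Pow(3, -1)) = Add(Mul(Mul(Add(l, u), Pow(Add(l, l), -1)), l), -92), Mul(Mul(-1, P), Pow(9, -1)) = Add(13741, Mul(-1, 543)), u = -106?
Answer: Rational(17, 7397) ≈ 0.0022982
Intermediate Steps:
P = -118782 (P = Mul(-9, Add(13741, Mul(-1, 543))) = Mul(-9, Add(13741, -543)) = Mul(-9, 13198) = -118782)
Function('o')(l) = Add(-435, Mul(Rational(3, 2), l)) (Function('o')(l) = Mul(3, Add(Mul(Mul(Add(l, -106), Pow(Add(l, l), -1)), l), -92)) = Mul(3, Add(Mul(Mul(Add(-106, l), Pow(Mul(2, l), -1)), l), -92)) = Mul(3, Add(Mul(Mul(Add(-106, l), Mul(Rational(1, 2), Pow(l, -1))), l), -92)) = Mul(3, Add(Mul(Mul(Rational(1, 2), Pow(l, -1), Add(-106, l)), l), -92)) = Mul(3, Add(Add(-53, Mul(Rational(1, 2), l)), -92)) = Mul(3, Add(-145, Mul(Rational(1, 2), l))) = Add(-435, Mul(Rational(3, 2), l)))
Mul(Add(Function('U')(-38), Function('o')(106)), Pow(Add(-6967, P), -1)) = Mul(Add(-13, Add(-435, Mul(Rational(3, 2), 106))), Pow(Add(-6967, -118782), -1)) = Mul(Add(-13, Add(-435, 159)), Pow(-125749, -1)) = Mul(Add(-13, -276), Rational(-1, 125749)) = Mul(-289, Rational(-1, 125749)) = Rational(17, 7397)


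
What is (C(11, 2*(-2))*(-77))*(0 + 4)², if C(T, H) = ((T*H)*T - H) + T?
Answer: 577808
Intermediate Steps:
C(T, H) = T - H + H*T² (C(T, H) = ((H*T)*T - H) + T = (H*T² - H) + T = (-H + H*T²) + T = T - H + H*T²)
(C(11, 2*(-2))*(-77))*(0 + 4)² = ((11 - 2*(-2) + (2*(-2))*11²)*(-77))*(0 + 4)² = ((11 - 1*(-4) - 4*121)*(-77))*4² = ((11 + 4 - 484)*(-77))*16 = -469*(-77)*16 = 36113*16 = 577808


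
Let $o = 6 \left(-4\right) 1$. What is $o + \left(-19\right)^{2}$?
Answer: $337$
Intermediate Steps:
$o = -24$ ($o = \left(-24\right) 1 = -24$)
$o + \left(-19\right)^{2} = -24 + \left(-19\right)^{2} = -24 + 361 = 337$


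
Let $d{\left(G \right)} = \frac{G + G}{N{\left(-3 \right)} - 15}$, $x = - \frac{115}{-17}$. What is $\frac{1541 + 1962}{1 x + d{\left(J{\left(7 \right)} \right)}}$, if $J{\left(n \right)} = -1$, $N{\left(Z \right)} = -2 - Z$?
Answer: $\frac{416857}{822} \approx 507.13$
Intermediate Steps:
$x = \frac{115}{17}$ ($x = \left(-115\right) \left(- \frac{1}{17}\right) = \frac{115}{17} \approx 6.7647$)
$d{\left(G \right)} = - \frac{G}{7}$ ($d{\left(G \right)} = \frac{G + G}{\left(-2 - -3\right) - 15} = \frac{2 G}{\left(-2 + 3\right) - 15} = \frac{2 G}{1 - 15} = \frac{2 G}{-14} = 2 G \left(- \frac{1}{14}\right) = - \frac{G}{7}$)
$\frac{1541 + 1962}{1 x + d{\left(J{\left(7 \right)} \right)}} = \frac{1541 + 1962}{1 \cdot \frac{115}{17} - - \frac{1}{7}} = \frac{3503}{\frac{115}{17} + \frac{1}{7}} = \frac{3503}{\frac{822}{119}} = 3503 \cdot \frac{119}{822} = \frac{416857}{822}$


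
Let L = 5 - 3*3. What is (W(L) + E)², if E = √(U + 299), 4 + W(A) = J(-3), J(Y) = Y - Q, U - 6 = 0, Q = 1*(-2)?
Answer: (5 - √305)² ≈ 155.36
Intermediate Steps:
Q = -2
U = 6 (U = 6 + 0 = 6)
L = -4 (L = 5 - 9 = -4)
J(Y) = 2 + Y (J(Y) = Y - 1*(-2) = Y + 2 = 2 + Y)
W(A) = -5 (W(A) = -4 + (2 - 3) = -4 - 1 = -5)
E = √305 (E = √(6 + 299) = √305 ≈ 17.464)
(W(L) + E)² = (-5 + √305)²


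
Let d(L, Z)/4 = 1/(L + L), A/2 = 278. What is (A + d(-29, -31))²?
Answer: 259918884/841 ≈ 3.0906e+5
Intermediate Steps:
A = 556 (A = 2*278 = 556)
d(L, Z) = 2/L (d(L, Z) = 4/(L + L) = 4/((2*L)) = 4*(1/(2*L)) = 2/L)
(A + d(-29, -31))² = (556 + 2/(-29))² = (556 + 2*(-1/29))² = (556 - 2/29)² = (16122/29)² = 259918884/841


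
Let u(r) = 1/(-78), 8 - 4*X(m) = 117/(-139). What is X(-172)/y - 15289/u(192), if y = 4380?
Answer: 2904173682989/2435280 ≈ 1.1925e+6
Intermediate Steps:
X(m) = 1229/556 (X(m) = 2 - 117/(4*(-139)) = 2 - 117*(-1)/(4*139) = 2 - ¼*(-117/139) = 2 + 117/556 = 1229/556)
u(r) = -1/78
X(-172)/y - 15289/u(192) = (1229/556)/4380 - 15289/(-1/78) = (1229/556)*(1/4380) - 15289*(-78) = 1229/2435280 + 1192542 = 2904173682989/2435280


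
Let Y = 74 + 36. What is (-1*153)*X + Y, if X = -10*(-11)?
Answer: -16720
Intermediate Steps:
Y = 110
X = 110
(-1*153)*X + Y = -1*153*110 + 110 = -153*110 + 110 = -16830 + 110 = -16720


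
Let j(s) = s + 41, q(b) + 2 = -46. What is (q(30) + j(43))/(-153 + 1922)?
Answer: 36/1769 ≈ 0.020350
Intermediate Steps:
q(b) = -48 (q(b) = -2 - 46 = -48)
j(s) = 41 + s
(q(30) + j(43))/(-153 + 1922) = (-48 + (41 + 43))/(-153 + 1922) = (-48 + 84)/1769 = 36*(1/1769) = 36/1769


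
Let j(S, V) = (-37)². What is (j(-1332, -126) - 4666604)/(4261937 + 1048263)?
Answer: -933047/1062040 ≈ -0.87854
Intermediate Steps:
j(S, V) = 1369
(j(-1332, -126) - 4666604)/(4261937 + 1048263) = (1369 - 4666604)/(4261937 + 1048263) = -4665235/5310200 = -4665235*1/5310200 = -933047/1062040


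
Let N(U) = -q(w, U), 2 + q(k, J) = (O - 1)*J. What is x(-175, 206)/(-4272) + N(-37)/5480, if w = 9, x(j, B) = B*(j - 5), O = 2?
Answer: 4236771/487720 ≈ 8.6869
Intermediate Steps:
x(j, B) = B*(-5 + j)
q(k, J) = -2 + J (q(k, J) = -2 + (2 - 1)*J = -2 + 1*J = -2 + J)
N(U) = 2 - U (N(U) = -(-2 + U) = 2 - U)
x(-175, 206)/(-4272) + N(-37)/5480 = (206*(-5 - 175))/(-4272) + (2 - 1*(-37))/5480 = (206*(-180))*(-1/4272) + (2 + 37)*(1/5480) = -37080*(-1/4272) + 39*(1/5480) = 1545/178 + 39/5480 = 4236771/487720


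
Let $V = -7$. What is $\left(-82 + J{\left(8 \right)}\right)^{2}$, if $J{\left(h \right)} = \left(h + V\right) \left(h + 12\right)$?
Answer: $3844$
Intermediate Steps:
$J{\left(h \right)} = \left(-7 + h\right) \left(12 + h\right)$ ($J{\left(h \right)} = \left(h - 7\right) \left(h + 12\right) = \left(-7 + h\right) \left(12 + h\right)$)
$\left(-82 + J{\left(8 \right)}\right)^{2} = \left(-82 + \left(-84 + 8^{2} + 5 \cdot 8\right)\right)^{2} = \left(-82 + \left(-84 + 64 + 40\right)\right)^{2} = \left(-82 + 20\right)^{2} = \left(-62\right)^{2} = 3844$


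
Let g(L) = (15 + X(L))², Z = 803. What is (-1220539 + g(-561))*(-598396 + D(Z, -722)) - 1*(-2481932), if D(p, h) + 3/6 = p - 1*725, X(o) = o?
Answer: 1103810455315/2 ≈ 5.5191e+11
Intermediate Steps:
g(L) = (15 + L)²
D(p, h) = -1451/2 + p (D(p, h) = -½ + (p - 1*725) = -½ + (p - 725) = -½ + (-725 + p) = -1451/2 + p)
(-1220539 + g(-561))*(-598396 + D(Z, -722)) - 1*(-2481932) = (-1220539 + (15 - 561)²)*(-598396 + (-1451/2 + 803)) - 1*(-2481932) = (-1220539 + (-546)²)*(-598396 + 155/2) + 2481932 = (-1220539 + 298116)*(-1196637/2) + 2481932 = -922423*(-1196637/2) + 2481932 = 1103805491451/2 + 2481932 = 1103810455315/2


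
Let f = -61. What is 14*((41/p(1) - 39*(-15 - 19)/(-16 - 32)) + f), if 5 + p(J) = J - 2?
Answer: -16037/12 ≈ -1336.4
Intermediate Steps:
p(J) = -7 + J (p(J) = -5 + (J - 2) = -5 + (-2 + J) = -7 + J)
14*((41/p(1) - 39*(-15 - 19)/(-16 - 32)) + f) = 14*((41/(-7 + 1) - 39*(-15 - 19)/(-16 - 32)) - 61) = 14*((41/(-6) - 39/((-48/(-34)))) - 61) = 14*((41*(-⅙) - 39/((-48*(-1/34)))) - 61) = 14*((-41/6 - 39/24/17) - 61) = 14*((-41/6 - 39*17/24) - 61) = 14*((-41/6 - 221/8) - 61) = 14*(-827/24 - 61) = 14*(-2291/24) = -16037/12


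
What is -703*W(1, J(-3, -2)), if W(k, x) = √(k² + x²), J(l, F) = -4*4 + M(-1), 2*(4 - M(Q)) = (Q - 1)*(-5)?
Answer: -703*√290 ≈ -11972.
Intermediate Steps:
M(Q) = 3/2 + 5*Q/2 (M(Q) = 4 - (Q - 1)*(-5)/2 = 4 - (-1 + Q)*(-5)/2 = 4 - (5 - 5*Q)/2 = 4 + (-5/2 + 5*Q/2) = 3/2 + 5*Q/2)
J(l, F) = -17 (J(l, F) = -4*4 + (3/2 + (5/2)*(-1)) = -16 + (3/2 - 5/2) = -16 - 1 = -17)
-703*W(1, J(-3, -2)) = -703*√(1² + (-17)²) = -703*√(1 + 289) = -703*√290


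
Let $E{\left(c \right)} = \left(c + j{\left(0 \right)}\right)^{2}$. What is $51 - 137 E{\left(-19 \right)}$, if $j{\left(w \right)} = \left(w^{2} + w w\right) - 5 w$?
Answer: $-49406$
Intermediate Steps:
$j{\left(w \right)} = - 5 w + 2 w^{2}$ ($j{\left(w \right)} = \left(w^{2} + w^{2}\right) - 5 w = 2 w^{2} - 5 w = - 5 w + 2 w^{2}$)
$E{\left(c \right)} = c^{2}$ ($E{\left(c \right)} = \left(c + 0 \left(-5 + 2 \cdot 0\right)\right)^{2} = \left(c + 0 \left(-5 + 0\right)\right)^{2} = \left(c + 0 \left(-5\right)\right)^{2} = \left(c + 0\right)^{2} = c^{2}$)
$51 - 137 E{\left(-19 \right)} = 51 - 137 \left(-19\right)^{2} = 51 - 49457 = -49406$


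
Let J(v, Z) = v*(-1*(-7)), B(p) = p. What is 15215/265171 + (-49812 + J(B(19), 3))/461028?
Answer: -6158889089/122251255788 ≈ -0.050379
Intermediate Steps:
J(v, Z) = 7*v (J(v, Z) = v*7 = 7*v)
15215/265171 + (-49812 + J(B(19), 3))/461028 = 15215/265171 + (-49812 + 7*19)/461028 = 15215*(1/265171) + (-49812 + 133)*(1/461028) = 15215/265171 - 49679*1/461028 = 15215/265171 - 49679/461028 = -6158889089/122251255788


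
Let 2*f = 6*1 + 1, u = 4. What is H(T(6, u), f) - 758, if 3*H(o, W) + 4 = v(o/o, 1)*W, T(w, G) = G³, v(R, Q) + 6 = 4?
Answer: -2285/3 ≈ -761.67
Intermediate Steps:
v(R, Q) = -2 (v(R, Q) = -6 + 4 = -2)
f = 7/2 (f = (6*1 + 1)/2 = (6 + 1)/2 = (½)*7 = 7/2 ≈ 3.5000)
H(o, W) = -4/3 - 2*W/3 (H(o, W) = -4/3 + (-2*W)/3 = -4/3 - 2*W/3)
H(T(6, u), f) - 758 = (-4/3 - ⅔*7/2) - 758 = (-4/3 - 7/3) - 758 = -11/3 - 758 = -2285/3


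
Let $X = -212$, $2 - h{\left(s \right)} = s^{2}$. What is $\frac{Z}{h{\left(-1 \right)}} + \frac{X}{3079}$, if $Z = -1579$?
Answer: $- \frac{4861953}{3079} \approx -1579.1$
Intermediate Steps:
$h{\left(s \right)} = 2 - s^{2}$
$\frac{Z}{h{\left(-1 \right)}} + \frac{X}{3079} = - \frac{1579}{2 - \left(-1\right)^{2}} - \frac{212}{3079} = - \frac{1579}{2 - 1} - \frac{212}{3079} = - \frac{1579}{1} - \frac{212}{3079} = \left(-1579\right) 1 - \frac{212}{3079} = -1579 - \frac{212}{3079} = - \frac{4861953}{3079}$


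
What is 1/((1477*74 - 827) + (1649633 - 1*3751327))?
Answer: -1/1993223 ≈ -5.0170e-7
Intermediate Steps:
1/((1477*74 - 827) + (1649633 - 1*3751327)) = 1/((109298 - 827) + (1649633 - 3751327)) = 1/(108471 - 2101694) = 1/(-1993223) = -1/1993223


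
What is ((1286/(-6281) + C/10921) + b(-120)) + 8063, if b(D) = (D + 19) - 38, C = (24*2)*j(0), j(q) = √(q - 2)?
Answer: 49769358/6281 + 48*I*√2/10921 ≈ 7923.8 + 0.0062158*I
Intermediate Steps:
j(q) = √(-2 + q)
C = 48*I*√2 (C = (24*2)*√(-2 + 0) = 48*√(-2) = 48*(I*√2) = 48*I*√2 ≈ 67.882*I)
b(D) = -19 + D (b(D) = (19 + D) - 38 = -19 + D)
((1286/(-6281) + C/10921) + b(-120)) + 8063 = ((1286/(-6281) + (48*I*√2)/10921) + (-19 - 120)) + 8063 = ((1286*(-1/6281) + (48*I*√2)*(1/10921)) - 139) + 8063 = ((-1286/6281 + 48*I*√2/10921) - 139) + 8063 = (-874345/6281 + 48*I*√2/10921) + 8063 = 49769358/6281 + 48*I*√2/10921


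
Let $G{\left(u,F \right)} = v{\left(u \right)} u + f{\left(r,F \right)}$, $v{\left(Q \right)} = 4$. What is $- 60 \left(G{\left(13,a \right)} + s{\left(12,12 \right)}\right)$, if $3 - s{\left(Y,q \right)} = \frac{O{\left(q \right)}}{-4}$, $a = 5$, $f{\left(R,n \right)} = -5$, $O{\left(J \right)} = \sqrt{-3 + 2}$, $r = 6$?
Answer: $-3000 - 15 i \approx -3000.0 - 15.0 i$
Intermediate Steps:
$O{\left(J \right)} = i$ ($O{\left(J \right)} = \sqrt{-1} = i$)
$s{\left(Y,q \right)} = 3 + \frac{i}{4}$ ($s{\left(Y,q \right)} = 3 - \frac{i}{-4} = 3 - i \left(- \frac{1}{4}\right) = 3 - - \frac{i}{4} = 3 + \frac{i}{4}$)
$G{\left(u,F \right)} = -5 + 4 u$ ($G{\left(u,F \right)} = 4 u - 5 = -5 + 4 u$)
$- 60 \left(G{\left(13,a \right)} + s{\left(12,12 \right)}\right) = - 60 \left(\left(-5 + 4 \cdot 13\right) + \left(3 + \frac{i}{4}\right)\right) = - 60 \left(\left(-5 + 52\right) + \left(3 + \frac{i}{4}\right)\right) = - 60 \left(47 + \left(3 + \frac{i}{4}\right)\right) = - 60 \left(50 + \frac{i}{4}\right) = -3000 - 15 i$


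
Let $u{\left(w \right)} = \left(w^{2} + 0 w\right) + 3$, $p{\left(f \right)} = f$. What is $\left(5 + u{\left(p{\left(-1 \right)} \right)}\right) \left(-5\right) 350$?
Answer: $-15750$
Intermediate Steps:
$u{\left(w \right)} = 3 + w^{2}$ ($u{\left(w \right)} = \left(w^{2} + 0\right) + 3 = w^{2} + 3 = 3 + w^{2}$)
$\left(5 + u{\left(p{\left(-1 \right)} \right)}\right) \left(-5\right) 350 = \left(5 + \left(3 + \left(-1\right)^{2}\right)\right) \left(-5\right) 350 = \left(5 + \left(3 + 1\right)\right) \left(-5\right) 350 = \left(5 + 4\right) \left(-5\right) 350 = 9 \left(-5\right) 350 = \left(-45\right) 350 = -15750$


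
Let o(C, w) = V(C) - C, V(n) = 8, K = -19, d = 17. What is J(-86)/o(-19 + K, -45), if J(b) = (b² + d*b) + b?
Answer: 2924/23 ≈ 127.13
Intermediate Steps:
J(b) = b² + 18*b (J(b) = (b² + 17*b) + b = b² + 18*b)
o(C, w) = 8 - C
J(-86)/o(-19 + K, -45) = (-86*(18 - 86))/(8 - (-19 - 19)) = (-86*(-68))/(8 - 1*(-38)) = 5848/(8 + 38) = 5848/46 = 5848*(1/46) = 2924/23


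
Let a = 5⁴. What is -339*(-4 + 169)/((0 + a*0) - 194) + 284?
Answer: 111031/194 ≈ 572.32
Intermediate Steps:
a = 625
-339*(-4 + 169)/((0 + a*0) - 194) + 284 = -339*(-4 + 169)/((0 + 625*0) - 194) + 284 = -55935/((0 + 0) - 194) + 284 = -55935/(0 - 194) + 284 = -55935/(-194) + 284 = -55935*(-1)/194 + 284 = -339*(-165/194) + 284 = 55935/194 + 284 = 111031/194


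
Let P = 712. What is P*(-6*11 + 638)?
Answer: 407264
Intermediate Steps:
P*(-6*11 + 638) = 712*(-6*11 + 638) = 712*(-66 + 638) = 712*572 = 407264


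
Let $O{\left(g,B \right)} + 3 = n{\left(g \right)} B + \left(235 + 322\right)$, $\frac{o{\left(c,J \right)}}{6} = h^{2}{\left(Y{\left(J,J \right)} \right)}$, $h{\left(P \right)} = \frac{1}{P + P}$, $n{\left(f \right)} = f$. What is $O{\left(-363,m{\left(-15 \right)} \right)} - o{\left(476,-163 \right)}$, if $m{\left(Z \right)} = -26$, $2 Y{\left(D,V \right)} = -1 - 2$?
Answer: $\frac{29974}{3} \approx 9991.3$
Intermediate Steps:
$Y{\left(D,V \right)} = - \frac{3}{2}$ ($Y{\left(D,V \right)} = \frac{-1 - 2}{2} = \frac{1}{2} \left(-3\right) = - \frac{3}{2}$)
$h{\left(P \right)} = \frac{1}{2 P}$
$o{\left(c,J \right)} = \frac{2}{3}$ ($o{\left(c,J \right)} = 6 \left(\frac{1}{2 \left(- \frac{3}{2}\right)}\right)^{2} = 6 \left(\frac{1}{2} \left(- \frac{2}{3}\right)\right)^{2} = 6 \left(- \frac{1}{3}\right)^{2} = 6 \cdot \frac{1}{9} = \frac{2}{3}$)
$O{\left(g,B \right)} = 554 + B g$ ($O{\left(g,B \right)} = -3 + \left(g B + \left(235 + 322\right)\right) = -3 + \left(B g + 557\right) = -3 + \left(557 + B g\right) = 554 + B g$)
$O{\left(-363,m{\left(-15 \right)} \right)} - o{\left(476,-163 \right)} = \left(554 - -9438\right) - \frac{2}{3} = \left(554 + 9438\right) - \frac{2}{3} = 9992 - \frac{2}{3} = \frac{29974}{3}$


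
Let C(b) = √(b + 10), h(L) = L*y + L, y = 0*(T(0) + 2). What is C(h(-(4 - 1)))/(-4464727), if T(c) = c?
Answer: -√7/4464727 ≈ -5.9259e-7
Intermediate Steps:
y = 0 (y = 0*(0 + 2) = 0*2 = 0)
h(L) = L (h(L) = L*0 + L = 0 + L = L)
C(b) = √(10 + b)
C(h(-(4 - 1)))/(-4464727) = √(10 - (4 - 1))/(-4464727) = √(10 - 1*3)*(-1/4464727) = √(10 - 3)*(-1/4464727) = √7*(-1/4464727) = -√7/4464727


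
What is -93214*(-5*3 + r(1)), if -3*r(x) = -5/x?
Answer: 3728560/3 ≈ 1.2429e+6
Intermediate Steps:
r(x) = 5/(3*x) (r(x) = -(-5)/(3*x) = 5/(3*x))
-93214*(-5*3 + r(1)) = -93214*(-5*3 + (5/3)/1) = -93214*(-15 + (5/3)*1) = -93214*(-15 + 5/3) = -93214*(-40/3) = 3728560/3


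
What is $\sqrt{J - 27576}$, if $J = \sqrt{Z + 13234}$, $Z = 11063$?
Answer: $\sqrt{-27576 + \sqrt{24297}} \approx 165.59 i$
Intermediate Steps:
$J = \sqrt{24297}$ ($J = \sqrt{11063 + 13234} = \sqrt{24297} \approx 155.88$)
$\sqrt{J - 27576} = \sqrt{\sqrt{24297} - 27576} = \sqrt{-27576 + \sqrt{24297}}$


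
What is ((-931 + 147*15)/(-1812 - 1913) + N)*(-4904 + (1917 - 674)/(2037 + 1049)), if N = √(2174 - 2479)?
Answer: 9639403137/5747675 - 15132501*I*√305/3086 ≈ 1677.1 - 85638.0*I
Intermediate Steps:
N = I*√305 (N = √(-305) = I*√305 ≈ 17.464*I)
((-931 + 147*15)/(-1812 - 1913) + N)*(-4904 + (1917 - 674)/(2037 + 1049)) = ((-931 + 147*15)/(-1812 - 1913) + I*√305)*(-4904 + (1917 - 674)/(2037 + 1049)) = ((-931 + 2205)/(-3725) + I*√305)*(-4904 + 1243/3086) = (1274*(-1/3725) + I*√305)*(-4904 + 1243*(1/3086)) = (-1274/3725 + I*√305)*(-4904 + 1243/3086) = (-1274/3725 + I*√305)*(-15132501/3086) = 9639403137/5747675 - 15132501*I*√305/3086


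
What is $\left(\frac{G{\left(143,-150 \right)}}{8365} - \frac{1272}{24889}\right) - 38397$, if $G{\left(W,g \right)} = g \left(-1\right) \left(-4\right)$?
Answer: $- \frac{1598829201645}{41639297} \approx -38397.0$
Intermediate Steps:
$G{\left(W,g \right)} = 4 g$ ($G{\left(W,g \right)} = - g \left(-4\right) = 4 g$)
$\left(\frac{G{\left(143,-150 \right)}}{8365} - \frac{1272}{24889}\right) - 38397 = \left(\frac{4 \left(-150\right)}{8365} - \frac{1272}{24889}\right) - 38397 = \left(\left(-600\right) \frac{1}{8365} - \frac{1272}{24889}\right) - 38397 = \left(- \frac{120}{1673} - \frac{1272}{24889}\right) - 38397 = - \frac{5114736}{41639297} - 38397 = - \frac{1598829201645}{41639297}$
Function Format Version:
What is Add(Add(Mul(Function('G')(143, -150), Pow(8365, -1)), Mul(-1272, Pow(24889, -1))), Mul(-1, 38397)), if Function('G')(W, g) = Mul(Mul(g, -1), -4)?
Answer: Rational(-1598829201645, 41639297) ≈ -38397.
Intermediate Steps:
Function('G')(W, g) = Mul(4, g) (Function('G')(W, g) = Mul(Mul(-1, g), -4) = Mul(4, g))
Add(Add(Mul(Function('G')(143, -150), Pow(8365, -1)), Mul(-1272, Pow(24889, -1))), Mul(-1, 38397)) = Add(Add(Mul(Mul(4, -150), Pow(8365, -1)), Mul(-1272, Pow(24889, -1))), Mul(-1, 38397)) = Add(Add(Mul(-600, Rational(1, 8365)), Mul(-1272, Rational(1, 24889))), -38397) = Add(Add(Rational(-120, 1673), Rational(-1272, 24889)), -38397) = Add(Rational(-5114736, 41639297), -38397) = Rational(-1598829201645, 41639297)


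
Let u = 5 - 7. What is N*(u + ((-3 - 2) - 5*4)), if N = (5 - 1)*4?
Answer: -432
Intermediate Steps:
N = 16 (N = 4*4 = 16)
u = -2
N*(u + ((-3 - 2) - 5*4)) = 16*(-2 + ((-3 - 2) - 5*4)) = 16*(-2 + (-5 - 20)) = 16*(-2 - 25) = 16*(-27) = -432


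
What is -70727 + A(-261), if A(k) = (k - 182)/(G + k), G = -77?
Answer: -23905283/338 ≈ -70726.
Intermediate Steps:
A(k) = (-182 + k)/(-77 + k) (A(k) = (k - 182)/(-77 + k) = (-182 + k)/(-77 + k))
-70727 + A(-261) = -70727 + (-182 - 261)/(-77 - 261) = -70727 - 443/(-338) = -70727 - 1/338*(-443) = -70727 + 443/338 = -23905283/338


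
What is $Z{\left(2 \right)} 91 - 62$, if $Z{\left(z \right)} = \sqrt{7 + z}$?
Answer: $211$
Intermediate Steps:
$Z{\left(2 \right)} 91 - 62 = \sqrt{7 + 2} \cdot 91 - 62 = \sqrt{9} \cdot 91 - 62 = 3 \cdot 91 - 62 = 273 - 62 = 211$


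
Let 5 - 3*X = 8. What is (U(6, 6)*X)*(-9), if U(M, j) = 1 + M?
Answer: 63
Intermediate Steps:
X = -1 (X = 5/3 - ⅓*8 = 5/3 - 8/3 = -1)
(U(6, 6)*X)*(-9) = ((1 + 6)*(-1))*(-9) = (7*(-1))*(-9) = -7*(-9) = 63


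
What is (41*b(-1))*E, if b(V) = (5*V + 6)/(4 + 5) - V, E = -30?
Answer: -4100/3 ≈ -1366.7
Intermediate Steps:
b(V) = ⅔ - 4*V/9 (b(V) = (6 + 5*V)/9 - V = (6 + 5*V)*(⅑) - V = (⅔ + 5*V/9) - V = ⅔ - 4*V/9)
(41*b(-1))*E = (41*(⅔ - 4/9*(-1)))*(-30) = (41*(⅔ + 4/9))*(-30) = (41*(10/9))*(-30) = (410/9)*(-30) = -4100/3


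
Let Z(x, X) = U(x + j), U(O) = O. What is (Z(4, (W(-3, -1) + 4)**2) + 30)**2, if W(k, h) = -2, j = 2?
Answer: 1296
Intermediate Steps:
Z(x, X) = 2 + x (Z(x, X) = x + 2 = 2 + x)
(Z(4, (W(-3, -1) + 4)**2) + 30)**2 = ((2 + 4) + 30)**2 = (6 + 30)**2 = 36**2 = 1296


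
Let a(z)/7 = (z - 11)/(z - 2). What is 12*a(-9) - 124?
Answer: 316/11 ≈ 28.727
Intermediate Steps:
a(z) = 7*(-11 + z)/(-2 + z) (a(z) = 7*((z - 11)/(z - 2)) = 7*((-11 + z)/(-2 + z)) = 7*(-11 + z)/(-2 + z))
12*a(-9) - 124 = 12*(7*(-11 - 9)/(-2 - 9)) - 124 = 12*(7*(-20)/(-11)) - 124 = 12*(7*(-1/11)*(-20)) - 124 = 12*(140/11) - 124 = 1680/11 - 124 = 316/11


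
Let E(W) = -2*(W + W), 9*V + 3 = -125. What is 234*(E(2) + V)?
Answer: -5200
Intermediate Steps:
V = -128/9 (V = -1/3 + (1/9)*(-125) = -1/3 - 125/9 = -128/9 ≈ -14.222)
E(W) = -4*W
234*(E(2) + V) = 234*(-4*2 - 128/9) = 234*(-8 - 128/9) = 234*(-200/9) = -5200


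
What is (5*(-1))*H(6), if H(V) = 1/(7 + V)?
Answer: -5/13 ≈ -0.38462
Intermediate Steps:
(5*(-1))*H(6) = (5*(-1))/(7 + 6) = -5/13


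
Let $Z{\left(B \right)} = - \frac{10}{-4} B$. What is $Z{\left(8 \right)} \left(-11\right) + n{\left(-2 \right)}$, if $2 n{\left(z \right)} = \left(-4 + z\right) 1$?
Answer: $-223$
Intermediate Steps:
$Z{\left(B \right)} = \frac{5 B}{2}$ ($Z{\left(B \right)} = \left(-10\right) \left(- \frac{1}{4}\right) B = \frac{5 B}{2}$)
$n{\left(z \right)} = -2 + \frac{z}{2}$ ($n{\left(z \right)} = \frac{\left(-4 + z\right) 1}{2} = \frac{-4 + z}{2} = -2 + \frac{z}{2}$)
$Z{\left(8 \right)} \left(-11\right) + n{\left(-2 \right)} = \frac{5}{2} \cdot 8 \left(-11\right) + \left(-2 + \frac{1}{2} \left(-2\right)\right) = 20 \left(-11\right) - 3 = -220 - 3 = -223$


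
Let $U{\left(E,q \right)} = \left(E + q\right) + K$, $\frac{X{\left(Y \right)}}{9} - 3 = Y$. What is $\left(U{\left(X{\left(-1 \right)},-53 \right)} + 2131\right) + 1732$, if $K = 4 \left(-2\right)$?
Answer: $3820$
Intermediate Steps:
$K = -8$
$X{\left(Y \right)} = 27 + 9 Y$
$U{\left(E,q \right)} = -8 + E + q$ ($U{\left(E,q \right)} = \left(E + q\right) - 8 = -8 + E + q$)
$\left(U{\left(X{\left(-1 \right)},-53 \right)} + 2131\right) + 1732 = \left(\left(-8 + \left(27 + 9 \left(-1\right)\right) - 53\right) + 2131\right) + 1732 = \left(\left(-8 + \left(27 - 9\right) - 53\right) + 2131\right) + 1732 = \left(\left(-8 + 18 - 53\right) + 2131\right) + 1732 = \left(-43 + 2131\right) + 1732 = 2088 + 1732 = 3820$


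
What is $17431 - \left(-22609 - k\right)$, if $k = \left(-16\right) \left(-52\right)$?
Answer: $40872$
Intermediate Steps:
$k = 832$
$17431 - \left(-22609 - k\right) = 17431 - \left(-22609 - 832\right) = 17431 - -23441 = 17431 + 23441 = 40872$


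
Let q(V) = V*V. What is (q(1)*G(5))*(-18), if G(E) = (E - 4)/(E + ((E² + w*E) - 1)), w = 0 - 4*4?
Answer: 6/17 ≈ 0.35294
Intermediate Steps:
q(V) = V²
w = -16 (w = 0 - 16 = -16)
G(E) = (-4 + E)/(-1 + E² - 15*E) (G(E) = (E - 4)/(E + ((E² - 16*E) - 1)) = (-4 + E)/(E + (-1 + E² - 16*E)) = (-4 + E)/(-1 + E² - 15*E))
(q(1)*G(5))*(-18) = (1²*((-4 + 5)/(-1 + 5² - 15*5)))*(-18) = (1*(1/(-1 + 25 - 75)))*(-18) = (1*(1/(-51)))*(-18) = (1*(-1/51*1))*(-18) = (1*(-1/51))*(-18) = -1/51*(-18) = 6/17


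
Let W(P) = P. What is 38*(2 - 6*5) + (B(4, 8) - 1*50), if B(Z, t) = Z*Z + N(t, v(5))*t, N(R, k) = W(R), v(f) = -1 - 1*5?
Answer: -1034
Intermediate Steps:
v(f) = -6 (v(f) = -1 - 5 = -6)
N(R, k) = R
B(Z, t) = Z² + t² (B(Z, t) = Z*Z + t*t = Z² + t²)
38*(2 - 6*5) + (B(4, 8) - 1*50) = 38*(2 - 6*5) + ((4² + 8²) - 1*50) = 38*(2 - 30) + ((16 + 64) - 50) = 38*(-28) + (80 - 50) = -1064 + 30 = -1034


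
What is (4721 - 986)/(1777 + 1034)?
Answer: 1245/937 ≈ 1.3287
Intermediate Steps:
(4721 - 986)/(1777 + 1034) = 3735/2811 = 3735*(1/2811) = 1245/937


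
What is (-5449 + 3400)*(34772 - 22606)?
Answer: -24928134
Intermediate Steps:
(-5449 + 3400)*(34772 - 22606) = -2049*12166 = -24928134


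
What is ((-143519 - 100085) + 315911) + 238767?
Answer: 311074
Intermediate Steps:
((-143519 - 100085) + 315911) + 238767 = (-243604 + 315911) + 238767 = 72307 + 238767 = 311074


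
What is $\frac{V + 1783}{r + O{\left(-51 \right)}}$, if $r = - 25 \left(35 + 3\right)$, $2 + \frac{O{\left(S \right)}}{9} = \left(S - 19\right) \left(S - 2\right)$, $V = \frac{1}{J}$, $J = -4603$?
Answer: $\frac{4103574}{74619233} \approx 0.054994$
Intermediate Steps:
$V = - \frac{1}{4603}$ ($V = \frac{1}{-4603} = - \frac{1}{4603} \approx -0.00021725$)
$O{\left(S \right)} = -18 + 9 \left(-19 + S\right) \left(-2 + S\right)$ ($O{\left(S \right)} = -18 + 9 \left(S - 19\right) \left(S - 2\right) = -18 + 9 \left(-19 + S\right) \left(-2 + S\right)$)
$r = -950$ ($r = \left(-25\right) 38 = -950$)
$\frac{V + 1783}{r + O{\left(-51 \right)}} = \frac{- \frac{1}{4603} + 1783}{-950 + \left(324 - -9639 + 9 \left(-51\right)^{2}\right)} = \frac{8207148}{4603 \left(-950 + \left(324 + 9639 + 9 \cdot 2601\right)\right)} = \frac{8207148}{4603 \left(-950 + \left(324 + 9639 + 23409\right)\right)} = \frac{8207148}{4603 \left(-950 + 33372\right)} = \frac{8207148}{4603 \cdot 32422} = \frac{8207148}{4603} \cdot \frac{1}{32422} = \frac{4103574}{74619233}$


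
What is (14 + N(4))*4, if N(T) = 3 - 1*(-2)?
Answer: 76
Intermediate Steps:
N(T) = 5 (N(T) = 3 + 2 = 5)
(14 + N(4))*4 = (14 + 5)*4 = 19*4 = 76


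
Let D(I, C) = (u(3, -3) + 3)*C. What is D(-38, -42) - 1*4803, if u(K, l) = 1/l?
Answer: -4915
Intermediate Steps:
D(I, C) = 8*C/3 (D(I, C) = (1/(-3) + 3)*C = (-⅓ + 3)*C = 8*C/3)
D(-38, -42) - 1*4803 = (8/3)*(-42) - 1*4803 = -112 - 4803 = -4915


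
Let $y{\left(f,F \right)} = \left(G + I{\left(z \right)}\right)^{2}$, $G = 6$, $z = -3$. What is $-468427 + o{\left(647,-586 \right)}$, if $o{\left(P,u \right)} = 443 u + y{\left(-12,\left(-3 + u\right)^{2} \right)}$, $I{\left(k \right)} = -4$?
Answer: $-728021$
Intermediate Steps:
$y{\left(f,F \right)} = 4$ ($y{\left(f,F \right)} = \left(6 - 4\right)^{2} = 2^{2} = 4$)
$o{\left(P,u \right)} = 4 + 443 u$ ($o{\left(P,u \right)} = 443 u + 4 = 4 + 443 u$)
$-468427 + o{\left(647,-586 \right)} = -468427 + \left(4 + 443 \left(-586\right)\right) = -468427 + \left(4 - 259598\right) = -468427 - 259594 = -728021$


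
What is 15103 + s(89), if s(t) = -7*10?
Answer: 15033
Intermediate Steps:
s(t) = -70
15103 + s(89) = 15103 - 70 = 15033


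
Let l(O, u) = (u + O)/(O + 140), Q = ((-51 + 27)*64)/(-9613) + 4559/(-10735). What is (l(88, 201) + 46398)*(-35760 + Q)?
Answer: -39039809537033208731/23528586540 ≈ -1.6593e+9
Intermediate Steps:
Q = -27336707/103195555 (Q = -24*64*(-1/9613) + 4559*(-1/10735) = -1536*(-1/9613) - 4559/10735 = 1536/9613 - 4559/10735 = -27336707/103195555 ≈ -0.26490)
l(O, u) = (O + u)/(140 + O)
(l(88, 201) + 46398)*(-35760 + Q) = ((88 + 201)/(140 + 88) + 46398)*(-35760 - 27336707/103195555) = (289/228 + 46398)*(-3690300383507/103195555) = (10579033/228)*(-3690300383507/103195555) = -39039809537033208731/23528586540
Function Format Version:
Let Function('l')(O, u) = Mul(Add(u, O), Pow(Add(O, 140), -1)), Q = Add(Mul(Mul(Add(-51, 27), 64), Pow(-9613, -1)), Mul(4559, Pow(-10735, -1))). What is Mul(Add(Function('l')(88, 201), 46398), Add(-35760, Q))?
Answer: Rational(-39039809537033208731, 23528586540) ≈ -1.6593e+9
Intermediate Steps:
Q = Rational(-27336707, 103195555) (Q = Add(Mul(Mul(-24, 64), Rational(-1, 9613)), Mul(4559, Rational(-1, 10735))) = Add(Mul(-1536, Rational(-1, 9613)), Rational(-4559, 10735)) = Add(Rational(1536, 9613), Rational(-4559, 10735)) = Rational(-27336707, 103195555) ≈ -0.26490)
Function('l')(O, u) = Mul(Pow(Add(140, O), -1), Add(O, u)) (Function('l')(O, u) = Mul(Add(O, u), Pow(Add(140, O), -1)) = Mul(Pow(Add(140, O), -1), Add(O, u)))
Mul(Add(Function('l')(88, 201), 46398), Add(-35760, Q)) = Mul(Add(Mul(Pow(Add(140, 88), -1), Add(88, 201)), 46398), Add(-35760, Rational(-27336707, 103195555))) = Mul(Add(Mul(Pow(228, -1), 289), 46398), Rational(-3690300383507, 103195555)) = Mul(Add(Mul(Rational(1, 228), 289), 46398), Rational(-3690300383507, 103195555)) = Mul(Add(Rational(289, 228), 46398), Rational(-3690300383507, 103195555)) = Mul(Rational(10579033, 228), Rational(-3690300383507, 103195555)) = Rational(-39039809537033208731, 23528586540)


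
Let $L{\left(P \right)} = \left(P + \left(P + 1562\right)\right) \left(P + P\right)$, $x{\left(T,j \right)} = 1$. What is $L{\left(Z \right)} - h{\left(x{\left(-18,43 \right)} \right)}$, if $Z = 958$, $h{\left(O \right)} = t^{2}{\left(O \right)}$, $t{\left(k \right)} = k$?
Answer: $6663847$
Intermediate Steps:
$h{\left(O \right)} = O^{2}$
$L{\left(P \right)} = 2 P \left(1562 + 2 P\right)$ ($L{\left(P \right)} = \left(P + \left(1562 + P\right)\right) 2 P = \left(1562 + 2 P\right) 2 P = 2 P \left(1562 + 2 P\right)$)
$L{\left(Z \right)} - h{\left(x{\left(-18,43 \right)} \right)} = 4 \cdot 958 \left(781 + 958\right) - 1^{2} = 4 \cdot 958 \cdot 1739 - 1 = 6663848 - 1 = 6663847$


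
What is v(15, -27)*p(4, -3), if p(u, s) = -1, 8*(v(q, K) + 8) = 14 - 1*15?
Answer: 65/8 ≈ 8.1250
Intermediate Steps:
v(q, K) = -65/8 (v(q, K) = -8 + (14 - 1*15)/8 = -8 + (14 - 15)/8 = -8 + (⅛)*(-1) = -8 - ⅛ = -65/8)
v(15, -27)*p(4, -3) = -65/8*(-1) = 65/8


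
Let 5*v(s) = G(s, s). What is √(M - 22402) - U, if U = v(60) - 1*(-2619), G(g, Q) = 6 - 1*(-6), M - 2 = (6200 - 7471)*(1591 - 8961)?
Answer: -13107/5 + √9344870 ≈ 435.54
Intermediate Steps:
M = 9367272 (M = 2 + (6200 - 7471)*(1591 - 8961) = 2 - 1271*(-7370) = 2 + 9367270 = 9367272)
G(g, Q) = 12 (G(g, Q) = 6 + 6 = 12)
v(s) = 12/5 (v(s) = (⅕)*12 = 12/5)
U = 13107/5 (U = 12/5 - 1*(-2619) = 12/5 + 2619 = 13107/5 ≈ 2621.4)
√(M - 22402) - U = √(9367272 - 22402) - 1*13107/5 = √9344870 - 13107/5 = -13107/5 + √9344870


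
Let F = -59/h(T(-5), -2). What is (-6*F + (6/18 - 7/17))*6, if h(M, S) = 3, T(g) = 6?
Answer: 12028/17 ≈ 707.53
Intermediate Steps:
F = -59/3 ≈ -19.667
(-6*F + (6/18 - 7/17))*6 = (-6*(-59/3) + (6/18 - 7/17))*6 = (118 + (6*(1/18) - 7*1/17))*6 = (118 + (1/3 - 7/17))*6 = (118 - 4/51)*6 = (6014/51)*6 = 12028/17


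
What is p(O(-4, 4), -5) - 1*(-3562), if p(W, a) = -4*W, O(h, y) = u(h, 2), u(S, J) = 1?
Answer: 3558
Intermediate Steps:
O(h, y) = 1
p(O(-4, 4), -5) - 1*(-3562) = -4*1 - 1*(-3562) = -4 + 3562 = 3558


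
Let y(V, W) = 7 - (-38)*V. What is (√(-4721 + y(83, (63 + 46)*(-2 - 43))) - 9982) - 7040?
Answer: -17022 + 2*I*√390 ≈ -17022.0 + 39.497*I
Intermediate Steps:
y(V, W) = 7 + 38*V
(√(-4721 + y(83, (63 + 46)*(-2 - 43))) - 9982) - 7040 = (√(-4721 + (7 + 38*83)) - 9982) - 7040 = (√(-4721 + (7 + 3154)) - 9982) - 7040 = (√(-4721 + 3161) - 9982) - 7040 = (√(-1560) - 9982) - 7040 = (2*I*√390 - 9982) - 7040 = (-9982 + 2*I*√390) - 7040 = -17022 + 2*I*√390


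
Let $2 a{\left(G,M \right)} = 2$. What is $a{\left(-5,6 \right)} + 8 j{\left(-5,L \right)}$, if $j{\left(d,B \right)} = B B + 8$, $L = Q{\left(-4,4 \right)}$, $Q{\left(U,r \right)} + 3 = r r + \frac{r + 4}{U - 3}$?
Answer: $\frac{58297}{49} \approx 1189.7$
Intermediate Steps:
$a{\left(G,M \right)} = 1$ ($a{\left(G,M \right)} = \frac{1}{2} \cdot 2 = 1$)
$Q{\left(U,r \right)} = -3 + r^{2} + \frac{4 + r}{-3 + U}$ ($Q{\left(U,r \right)} = -3 + \left(r r + \frac{r + 4}{U - 3}\right) = -3 + \left(r^{2} + \frac{4 + r}{-3 + U}\right) = -3 + r^{2} + \frac{4 + r}{-3 + U}$)
$L = \frac{83}{7}$ ($L = \frac{13 + 4 - -12 - 3 \cdot 4^{2} - 4 \cdot 4^{2}}{-3 - 4} = \frac{13 + 4 + 12 - 48 - 64}{-7} = - \frac{13 + 4 + 12 - 48 - 64}{7} = \left(- \frac{1}{7}\right) \left(-83\right) = \frac{83}{7} \approx 11.857$)
$j{\left(d,B \right)} = 8 + B^{2}$ ($j{\left(d,B \right)} = B^{2} + 8 = 8 + B^{2}$)
$a{\left(-5,6 \right)} + 8 j{\left(-5,L \right)} = 1 + 8 \left(8 + \left(\frac{83}{7}\right)^{2}\right) = 1 + 8 \left(8 + \frac{6889}{49}\right) = 1 + 8 \cdot \frac{7281}{49} = 1 + \frac{58248}{49} = \frac{58297}{49}$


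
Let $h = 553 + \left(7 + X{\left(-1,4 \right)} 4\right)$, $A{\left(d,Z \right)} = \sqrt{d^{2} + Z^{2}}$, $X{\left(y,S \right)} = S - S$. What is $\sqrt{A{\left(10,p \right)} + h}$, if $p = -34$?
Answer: $\sqrt{560 + 2 \sqrt{314}} \approx 24.402$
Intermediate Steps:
$X{\left(y,S \right)} = 0$
$A{\left(d,Z \right)} = \sqrt{Z^{2} + d^{2}}$
$h = 560$ ($h = 553 + \left(7 + 0 \cdot 4\right) = 553 + \left(7 + 0\right) = 553 + 7 = 560$)
$\sqrt{A{\left(10,p \right)} + h} = \sqrt{\sqrt{\left(-34\right)^{2} + 10^{2}} + 560} = \sqrt{\sqrt{1156 + 100} + 560} = \sqrt{\sqrt{1256} + 560} = \sqrt{2 \sqrt{314} + 560} = \sqrt{560 + 2 \sqrt{314}}$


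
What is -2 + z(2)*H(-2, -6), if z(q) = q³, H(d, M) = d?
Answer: -18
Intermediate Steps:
-2 + z(2)*H(-2, -6) = -2 + 2³*(-2) = -2 + 8*(-2) = -2 - 16 = -18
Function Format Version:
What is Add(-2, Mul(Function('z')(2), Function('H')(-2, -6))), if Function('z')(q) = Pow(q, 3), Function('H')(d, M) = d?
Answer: -18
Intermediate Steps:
Add(-2, Mul(Function('z')(2), Function('H')(-2, -6))) = Add(-2, Mul(Pow(2, 3), -2)) = Add(-2, Mul(8, -2)) = Add(-2, -16) = -18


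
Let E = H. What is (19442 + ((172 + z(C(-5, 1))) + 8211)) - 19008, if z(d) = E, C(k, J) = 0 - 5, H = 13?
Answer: 8830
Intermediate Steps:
C(k, J) = -5
E = 13
z(d) = 13
(19442 + ((172 + z(C(-5, 1))) + 8211)) - 19008 = (19442 + ((172 + 13) + 8211)) - 19008 = (19442 + (185 + 8211)) - 19008 = (19442 + 8396) - 19008 = 27838 - 19008 = 8830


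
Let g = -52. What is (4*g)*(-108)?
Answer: 22464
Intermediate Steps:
(4*g)*(-108) = (4*(-52))*(-108) = -208*(-108) = 22464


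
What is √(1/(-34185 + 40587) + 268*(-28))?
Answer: I*√307555966014/6402 ≈ 86.626*I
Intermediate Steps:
√(1/(-34185 + 40587) + 268*(-28)) = √(1/6402 - 7504) = √(-48040607/6402) = I*√307555966014/6402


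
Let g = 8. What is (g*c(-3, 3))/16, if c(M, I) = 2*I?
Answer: 3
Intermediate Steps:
(g*c(-3, 3))/16 = (8*(2*3))/16 = (8*6)*(1/16) = 48*(1/16) = 3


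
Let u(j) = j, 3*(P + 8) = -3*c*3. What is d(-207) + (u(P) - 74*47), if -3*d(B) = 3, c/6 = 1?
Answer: -3505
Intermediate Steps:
c = 6 (c = 6*1 = 6)
d(B) = -1 (d(B) = -⅓*3 = -1)
P = -26 (P = -8 + (-3*6*3)/3 = -8 + (-18*3)/3 = -8 + (⅓)*(-54) = -8 - 18 = -26)
d(-207) + (u(P) - 74*47) = -1 + (-26 - 74*47) = -1 + (-26 - 3478) = -1 - 3504 = -3505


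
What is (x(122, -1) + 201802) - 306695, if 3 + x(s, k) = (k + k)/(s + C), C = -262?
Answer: -7342719/70 ≈ -1.0490e+5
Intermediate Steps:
x(s, k) = -3 + 2*k/(-262 + s) (x(s, k) = -3 + (k + k)/(s - 262) = -3 + (2*k)/(-262 + s) = -3 + 2*k/(-262 + s))
(x(122, -1) + 201802) - 306695 = ((786 - 3*122 + 2*(-1))/(-262 + 122) + 201802) - 306695 = ((786 - 366 - 2)/(-140) + 201802) - 306695 = (-1/140*418 + 201802) - 306695 = (-209/70 + 201802) - 306695 = 14125931/70 - 306695 = -7342719/70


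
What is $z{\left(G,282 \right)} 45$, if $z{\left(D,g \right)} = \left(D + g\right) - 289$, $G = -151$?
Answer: $-7110$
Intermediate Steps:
$z{\left(D,g \right)} = -289 + D + g$
$z{\left(G,282 \right)} 45 = \left(-289 - 151 + 282\right) 45 = \left(-158\right) 45 = -7110$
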